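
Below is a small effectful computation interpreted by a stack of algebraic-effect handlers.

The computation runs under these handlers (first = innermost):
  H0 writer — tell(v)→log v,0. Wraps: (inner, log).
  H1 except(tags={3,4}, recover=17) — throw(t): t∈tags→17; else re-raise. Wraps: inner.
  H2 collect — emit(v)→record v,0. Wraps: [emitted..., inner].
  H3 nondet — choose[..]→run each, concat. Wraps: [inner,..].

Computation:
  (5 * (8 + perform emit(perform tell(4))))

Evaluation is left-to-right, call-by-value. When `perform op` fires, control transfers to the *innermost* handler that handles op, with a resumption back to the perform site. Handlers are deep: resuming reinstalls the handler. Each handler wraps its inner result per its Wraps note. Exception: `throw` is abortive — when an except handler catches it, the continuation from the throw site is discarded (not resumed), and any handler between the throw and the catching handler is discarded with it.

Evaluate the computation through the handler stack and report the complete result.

Answer: [[0, (40, (4))]]

Working:
tell(4) @ H0 ⇒ log+=4
emit(0) @ H2 ⇒ out+=0
H0 returns (40, (4))
H1 returns (40, (4))
H2 returns [0, (40, (4))]
H3 returns [[0, (40, (4))]]
= [[0, (40, (4))]]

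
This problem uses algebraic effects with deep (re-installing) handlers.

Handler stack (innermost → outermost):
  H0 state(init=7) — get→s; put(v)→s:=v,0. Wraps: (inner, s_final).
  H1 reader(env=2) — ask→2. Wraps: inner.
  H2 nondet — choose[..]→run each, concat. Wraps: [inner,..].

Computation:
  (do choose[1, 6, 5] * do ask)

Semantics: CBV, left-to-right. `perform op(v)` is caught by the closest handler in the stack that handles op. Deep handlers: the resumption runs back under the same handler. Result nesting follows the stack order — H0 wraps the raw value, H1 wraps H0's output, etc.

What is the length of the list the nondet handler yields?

Answer: 3

Working:
choose[1, 6, 5] @ H2
  branch[0] choose=1:
    ask @ H1 ⇒ 2
    H0 returns (2, 7)
    H1 returns (2, 7)
    H2 returns [(2, 7)]
  branch[1] choose=6:
    ask @ H1 ⇒ 2
    H0 returns (12, 7)
    H1 returns (12, 7)
    H2 returns [(12, 7)]
  branch[2] choose=5:
    ask @ H1 ⇒ 2
    H0 returns (10, 7)
    H1 returns (10, 7)
    H2 returns [(10, 7)]
= [(2, 7), (12, 7), (10, 7)]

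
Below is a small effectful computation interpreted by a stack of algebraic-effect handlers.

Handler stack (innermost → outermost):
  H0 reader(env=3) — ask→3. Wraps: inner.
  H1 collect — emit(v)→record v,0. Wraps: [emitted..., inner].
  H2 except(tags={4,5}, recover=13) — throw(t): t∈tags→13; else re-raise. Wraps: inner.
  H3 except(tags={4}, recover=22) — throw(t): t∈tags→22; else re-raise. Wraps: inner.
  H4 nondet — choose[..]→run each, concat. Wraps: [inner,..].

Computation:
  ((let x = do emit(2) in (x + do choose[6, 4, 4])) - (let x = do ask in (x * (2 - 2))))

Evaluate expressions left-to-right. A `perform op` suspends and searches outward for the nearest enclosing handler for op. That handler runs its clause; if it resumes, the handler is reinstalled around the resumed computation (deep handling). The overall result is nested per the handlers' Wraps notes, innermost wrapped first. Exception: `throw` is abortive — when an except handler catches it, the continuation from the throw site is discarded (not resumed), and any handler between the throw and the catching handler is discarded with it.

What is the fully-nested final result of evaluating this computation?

Step-by-step:
emit(2) @ H1 ⇒ out+=2
choose[6, 4, 4] @ H4
  branch[0] choose=6:
    ask @ H0 ⇒ 3
    H0 returns 6
    H1 returns [2, 6]
    H2 returns [2, 6]
    H3 returns [2, 6]
    H4 returns [[2, 6]]
  branch[1] choose=4:
    ask @ H0 ⇒ 3
    H0 returns 4
    H1 returns [2, 4]
    H2 returns [2, 4]
    H3 returns [2, 4]
    H4 returns [[2, 4]]
  branch[2] choose=4:
    ask @ H0 ⇒ 3
    H0 returns 4
    H1 returns [2, 4]
    H2 returns [2, 4]
    H3 returns [2, 4]
    H4 returns [[2, 4]]
= [[2, 6], [2, 4], [2, 4]]

Answer: [[2, 6], [2, 4], [2, 4]]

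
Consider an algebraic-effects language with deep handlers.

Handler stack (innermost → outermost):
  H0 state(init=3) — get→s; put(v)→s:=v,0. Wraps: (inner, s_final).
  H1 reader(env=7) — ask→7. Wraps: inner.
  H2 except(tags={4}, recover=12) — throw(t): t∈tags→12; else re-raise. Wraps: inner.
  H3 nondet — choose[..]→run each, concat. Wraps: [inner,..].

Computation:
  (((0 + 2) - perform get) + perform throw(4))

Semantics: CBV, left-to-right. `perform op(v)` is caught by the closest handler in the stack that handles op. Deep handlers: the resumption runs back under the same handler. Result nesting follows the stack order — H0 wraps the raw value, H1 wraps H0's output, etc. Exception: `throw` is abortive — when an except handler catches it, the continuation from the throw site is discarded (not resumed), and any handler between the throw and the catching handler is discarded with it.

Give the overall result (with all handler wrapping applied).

Answer: [12]

Evaluation trace:
get @ H0 ⇒ 3
throw(4) @ H2 caught ⇒ 12
H3 returns [12]
= [12]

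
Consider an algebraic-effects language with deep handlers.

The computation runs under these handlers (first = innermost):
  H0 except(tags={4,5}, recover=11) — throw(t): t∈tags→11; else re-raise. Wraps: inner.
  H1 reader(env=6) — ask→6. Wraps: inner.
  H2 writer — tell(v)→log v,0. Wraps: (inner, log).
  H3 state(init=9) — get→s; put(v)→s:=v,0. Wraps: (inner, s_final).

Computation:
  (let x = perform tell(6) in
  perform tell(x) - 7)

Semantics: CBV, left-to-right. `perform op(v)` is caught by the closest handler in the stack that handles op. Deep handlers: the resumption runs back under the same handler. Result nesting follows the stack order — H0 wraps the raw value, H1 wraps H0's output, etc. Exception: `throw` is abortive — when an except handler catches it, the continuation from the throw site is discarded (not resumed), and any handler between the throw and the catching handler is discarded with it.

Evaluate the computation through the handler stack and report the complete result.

Evaluation trace:
tell(6) @ H2 ⇒ log+=6
tell(0) @ H2 ⇒ log+=0
H0 returns -7
H1 returns -7
H2 returns (-7, (6, 0))
H3 returns ((-7, (6, 0)), 9)
= ((-7, (6, 0)), 9)

Answer: ((-7, (6, 0)), 9)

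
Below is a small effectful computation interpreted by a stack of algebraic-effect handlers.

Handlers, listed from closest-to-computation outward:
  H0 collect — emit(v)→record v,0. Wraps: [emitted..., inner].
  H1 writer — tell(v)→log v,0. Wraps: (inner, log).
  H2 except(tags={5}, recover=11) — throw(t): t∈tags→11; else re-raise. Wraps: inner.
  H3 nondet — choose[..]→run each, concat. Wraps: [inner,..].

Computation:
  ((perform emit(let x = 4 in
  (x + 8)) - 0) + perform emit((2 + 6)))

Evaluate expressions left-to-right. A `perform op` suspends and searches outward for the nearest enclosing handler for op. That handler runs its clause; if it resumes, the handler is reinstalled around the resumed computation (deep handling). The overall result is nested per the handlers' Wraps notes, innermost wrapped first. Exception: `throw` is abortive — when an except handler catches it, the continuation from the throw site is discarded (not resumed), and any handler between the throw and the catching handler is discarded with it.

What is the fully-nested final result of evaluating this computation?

Evaluation trace:
emit(12) @ H0 ⇒ out+=12
emit(8) @ H0 ⇒ out+=8
H0 returns [12, 8, 0]
H1 returns ([12, 8, 0], ())
H2 returns ([12, 8, 0], ())
H3 returns [([12, 8, 0], ())]
= [([12, 8, 0], ())]

Answer: [([12, 8, 0], ())]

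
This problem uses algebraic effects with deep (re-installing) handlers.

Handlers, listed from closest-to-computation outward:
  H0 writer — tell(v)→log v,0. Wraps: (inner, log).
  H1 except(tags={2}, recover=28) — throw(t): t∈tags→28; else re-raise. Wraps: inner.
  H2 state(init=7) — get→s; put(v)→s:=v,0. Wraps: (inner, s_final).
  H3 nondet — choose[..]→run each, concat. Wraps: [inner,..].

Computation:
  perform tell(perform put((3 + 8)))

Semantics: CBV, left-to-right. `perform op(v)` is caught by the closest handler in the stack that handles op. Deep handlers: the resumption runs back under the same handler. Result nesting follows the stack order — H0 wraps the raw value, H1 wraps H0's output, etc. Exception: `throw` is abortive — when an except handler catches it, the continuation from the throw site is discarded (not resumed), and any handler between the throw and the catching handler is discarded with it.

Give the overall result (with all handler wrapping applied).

Answer: [((0, (0)), 11)]

Working:
put(11) @ H2 ⇒ s:=11
tell(0) @ H0 ⇒ log+=0
H0 returns (0, (0))
H1 returns (0, (0))
H2 returns ((0, (0)), 11)
H3 returns [((0, (0)), 11)]
= [((0, (0)), 11)]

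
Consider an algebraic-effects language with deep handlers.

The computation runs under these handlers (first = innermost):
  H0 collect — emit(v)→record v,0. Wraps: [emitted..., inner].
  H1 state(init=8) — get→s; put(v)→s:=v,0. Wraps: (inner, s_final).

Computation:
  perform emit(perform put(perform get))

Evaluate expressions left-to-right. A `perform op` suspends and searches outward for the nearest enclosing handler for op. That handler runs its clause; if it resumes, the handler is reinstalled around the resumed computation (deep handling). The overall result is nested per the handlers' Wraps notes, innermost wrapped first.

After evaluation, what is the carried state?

Answer: 8

Working:
get @ H1 ⇒ 8
put(8) @ H1 ⇒ s:=8
emit(0) @ H0 ⇒ out+=0
H0 returns [0, 0]
H1 returns ([0, 0], 8)
= ([0, 0], 8)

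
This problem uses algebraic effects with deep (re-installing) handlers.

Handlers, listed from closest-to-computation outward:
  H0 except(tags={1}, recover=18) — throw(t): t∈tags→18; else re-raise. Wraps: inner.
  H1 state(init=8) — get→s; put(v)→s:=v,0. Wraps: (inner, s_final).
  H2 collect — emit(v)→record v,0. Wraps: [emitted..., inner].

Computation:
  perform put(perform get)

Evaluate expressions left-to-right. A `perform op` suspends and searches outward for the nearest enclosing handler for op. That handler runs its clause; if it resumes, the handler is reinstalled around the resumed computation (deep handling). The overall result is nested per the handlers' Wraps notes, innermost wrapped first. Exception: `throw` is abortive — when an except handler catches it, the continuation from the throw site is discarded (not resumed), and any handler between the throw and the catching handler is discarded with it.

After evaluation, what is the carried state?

Answer: 8

Step-by-step:
get @ H1 ⇒ 8
put(8) @ H1 ⇒ s:=8
H0 returns 0
H1 returns (0, 8)
H2 returns [(0, 8)]
= [(0, 8)]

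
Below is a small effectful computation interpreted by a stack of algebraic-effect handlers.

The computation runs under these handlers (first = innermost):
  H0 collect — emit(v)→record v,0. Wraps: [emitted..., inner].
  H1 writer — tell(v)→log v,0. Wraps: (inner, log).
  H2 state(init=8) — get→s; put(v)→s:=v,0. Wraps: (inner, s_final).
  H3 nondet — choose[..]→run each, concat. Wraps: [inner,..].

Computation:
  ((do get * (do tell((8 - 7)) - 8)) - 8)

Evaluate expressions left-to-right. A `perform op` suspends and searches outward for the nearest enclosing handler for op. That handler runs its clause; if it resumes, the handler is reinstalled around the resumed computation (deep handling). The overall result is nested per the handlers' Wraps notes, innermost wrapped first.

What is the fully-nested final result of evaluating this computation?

Answer: [(([-72], (1)), 8)]

Evaluation trace:
get @ H2 ⇒ 8
tell(1) @ H1 ⇒ log+=1
H0 returns [-72]
H1 returns ([-72], (1))
H2 returns (([-72], (1)), 8)
H3 returns [(([-72], (1)), 8)]
= [(([-72], (1)), 8)]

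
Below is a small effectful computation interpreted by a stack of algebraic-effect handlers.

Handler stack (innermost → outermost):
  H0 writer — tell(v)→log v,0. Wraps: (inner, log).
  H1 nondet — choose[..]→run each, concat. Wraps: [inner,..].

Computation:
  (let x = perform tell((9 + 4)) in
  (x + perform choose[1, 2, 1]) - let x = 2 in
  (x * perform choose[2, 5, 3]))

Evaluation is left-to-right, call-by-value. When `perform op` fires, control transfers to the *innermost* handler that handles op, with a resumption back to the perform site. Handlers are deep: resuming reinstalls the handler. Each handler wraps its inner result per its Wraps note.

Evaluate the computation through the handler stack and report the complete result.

Evaluation trace:
tell(13) @ H0 ⇒ log+=13
choose[1, 2, 1] @ H1
  branch[0] choose=1:
    choose[2, 5, 3] @ H1
      branch[0] choose=2:
        H0 returns (-3, (13))
        H1 returns [(-3, (13))]
      branch[1] choose=5:
        H0 returns (-9, (13))
        H1 returns [(-9, (13))]
      branch[2] choose=3:
        H0 returns (-5, (13))
        H1 returns [(-5, (13))]
  branch[1] choose=2:
    choose[2, 5, 3] @ H1
      branch[0] choose=2:
        H0 returns (-2, (13))
        H1 returns [(-2, (13))]
      branch[1] choose=5:
        H0 returns (-8, (13))
        H1 returns [(-8, (13))]
      branch[2] choose=3:
        H0 returns (-4, (13))
        H1 returns [(-4, (13))]
  branch[2] choose=1:
    choose[2, 5, 3] @ H1
      branch[0] choose=2:
        H0 returns (-3, (13))
        H1 returns [(-3, (13))]
      branch[1] choose=5:
        H0 returns (-9, (13))
        H1 returns [(-9, (13))]
      branch[2] choose=3:
        H0 returns (-5, (13))
        H1 returns [(-5, (13))]
= [(-3, (13)), (-9, (13)), (-5, (13)), (-2, (13)), (-8, (13)), (-4, (13)), (-3, (13)), (-9, (13)), (-5, (13))]

Answer: [(-3, (13)), (-9, (13)), (-5, (13)), (-2, (13)), (-8, (13)), (-4, (13)), (-3, (13)), (-9, (13)), (-5, (13))]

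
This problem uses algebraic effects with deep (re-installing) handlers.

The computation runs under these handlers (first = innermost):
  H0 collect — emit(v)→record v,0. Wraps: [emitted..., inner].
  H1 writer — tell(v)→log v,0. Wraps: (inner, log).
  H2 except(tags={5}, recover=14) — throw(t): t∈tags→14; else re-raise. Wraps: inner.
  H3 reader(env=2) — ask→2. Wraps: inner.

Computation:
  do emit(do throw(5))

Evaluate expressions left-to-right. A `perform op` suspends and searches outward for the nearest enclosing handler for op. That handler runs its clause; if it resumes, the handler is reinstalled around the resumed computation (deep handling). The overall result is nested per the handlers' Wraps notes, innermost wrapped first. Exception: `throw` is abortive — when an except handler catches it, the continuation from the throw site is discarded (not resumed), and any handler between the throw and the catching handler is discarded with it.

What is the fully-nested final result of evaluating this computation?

Step-by-step:
throw(5) @ H2 caught ⇒ 14
H3 returns 14
= 14

Answer: 14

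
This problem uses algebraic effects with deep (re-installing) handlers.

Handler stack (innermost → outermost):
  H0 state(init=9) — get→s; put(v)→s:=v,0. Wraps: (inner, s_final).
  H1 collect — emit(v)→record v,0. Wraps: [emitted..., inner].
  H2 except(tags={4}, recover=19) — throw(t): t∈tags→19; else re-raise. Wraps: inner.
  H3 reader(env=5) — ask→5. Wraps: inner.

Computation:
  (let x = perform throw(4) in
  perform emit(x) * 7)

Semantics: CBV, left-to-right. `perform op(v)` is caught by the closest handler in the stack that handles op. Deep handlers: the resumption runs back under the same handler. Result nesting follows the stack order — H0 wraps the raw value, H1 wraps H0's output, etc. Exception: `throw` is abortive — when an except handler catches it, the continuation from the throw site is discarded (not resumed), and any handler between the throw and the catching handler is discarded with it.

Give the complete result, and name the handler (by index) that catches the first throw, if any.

Answer: 19 ; first throw caught by: H2

Evaluation trace:
throw(4) @ H2 caught ⇒ 19
H3 returns 19
= 19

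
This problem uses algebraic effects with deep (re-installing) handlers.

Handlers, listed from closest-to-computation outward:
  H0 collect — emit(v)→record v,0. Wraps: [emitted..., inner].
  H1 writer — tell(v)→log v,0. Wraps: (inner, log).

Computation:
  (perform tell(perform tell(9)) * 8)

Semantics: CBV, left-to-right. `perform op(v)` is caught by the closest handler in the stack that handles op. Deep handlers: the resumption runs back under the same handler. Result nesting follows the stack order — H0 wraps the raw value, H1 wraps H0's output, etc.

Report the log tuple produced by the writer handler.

Working:
tell(9) @ H1 ⇒ log+=9
tell(0) @ H1 ⇒ log+=0
H0 returns [0]
H1 returns ([0], (9, 0))
= ([0], (9, 0))

Answer: (9, 0)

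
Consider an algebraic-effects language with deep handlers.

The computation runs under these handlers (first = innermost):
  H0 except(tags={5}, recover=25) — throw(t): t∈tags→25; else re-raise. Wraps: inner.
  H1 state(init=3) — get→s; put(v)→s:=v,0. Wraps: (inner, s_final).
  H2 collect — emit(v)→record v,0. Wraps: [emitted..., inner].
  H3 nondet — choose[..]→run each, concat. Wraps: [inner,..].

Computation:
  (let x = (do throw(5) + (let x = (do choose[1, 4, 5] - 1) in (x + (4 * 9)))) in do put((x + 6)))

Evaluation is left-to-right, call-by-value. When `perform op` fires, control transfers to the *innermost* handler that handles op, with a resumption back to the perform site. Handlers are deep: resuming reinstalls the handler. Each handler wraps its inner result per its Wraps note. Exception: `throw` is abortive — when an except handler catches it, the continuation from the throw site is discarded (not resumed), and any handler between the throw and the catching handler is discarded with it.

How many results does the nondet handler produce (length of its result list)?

Answer: 1

Evaluation trace:
throw(5) @ H0 caught ⇒ 25
H1 returns (25, 3)
H2 returns [(25, 3)]
H3 returns [[(25, 3)]]
= [[(25, 3)]]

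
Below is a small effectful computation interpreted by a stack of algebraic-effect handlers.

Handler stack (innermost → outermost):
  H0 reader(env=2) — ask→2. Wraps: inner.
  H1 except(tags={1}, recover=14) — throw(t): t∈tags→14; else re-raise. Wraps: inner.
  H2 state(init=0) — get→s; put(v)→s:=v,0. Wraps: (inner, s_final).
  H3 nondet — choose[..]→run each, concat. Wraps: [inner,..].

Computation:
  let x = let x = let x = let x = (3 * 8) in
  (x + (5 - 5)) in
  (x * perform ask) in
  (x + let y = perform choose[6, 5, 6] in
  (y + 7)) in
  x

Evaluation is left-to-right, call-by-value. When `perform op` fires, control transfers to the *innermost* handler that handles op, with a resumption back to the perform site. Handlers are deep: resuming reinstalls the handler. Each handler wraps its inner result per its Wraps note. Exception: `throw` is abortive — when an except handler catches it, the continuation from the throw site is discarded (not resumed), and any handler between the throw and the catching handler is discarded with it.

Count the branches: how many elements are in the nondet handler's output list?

Working:
ask @ H0 ⇒ 2
choose[6, 5, 6] @ H3
  branch[0] choose=6:
    H0 returns 61
    H1 returns 61
    H2 returns (61, 0)
    H3 returns [(61, 0)]
  branch[1] choose=5:
    H0 returns 60
    H1 returns 60
    H2 returns (60, 0)
    H3 returns [(60, 0)]
  branch[2] choose=6:
    H0 returns 61
    H1 returns 61
    H2 returns (61, 0)
    H3 returns [(61, 0)]
= [(61, 0), (60, 0), (61, 0)]

Answer: 3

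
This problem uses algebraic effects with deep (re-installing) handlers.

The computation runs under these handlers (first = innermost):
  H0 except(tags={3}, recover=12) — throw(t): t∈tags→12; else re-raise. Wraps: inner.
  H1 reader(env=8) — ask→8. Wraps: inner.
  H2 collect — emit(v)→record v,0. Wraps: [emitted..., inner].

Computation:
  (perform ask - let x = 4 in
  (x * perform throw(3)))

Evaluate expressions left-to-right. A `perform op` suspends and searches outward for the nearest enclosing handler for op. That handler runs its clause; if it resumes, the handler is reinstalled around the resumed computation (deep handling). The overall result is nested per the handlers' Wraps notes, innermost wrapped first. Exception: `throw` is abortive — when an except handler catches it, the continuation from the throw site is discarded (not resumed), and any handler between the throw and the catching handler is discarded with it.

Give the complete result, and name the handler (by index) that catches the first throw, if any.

Step-by-step:
ask @ H1 ⇒ 8
throw(3) @ H0 caught ⇒ 12
H1 returns 12
H2 returns [12]
= [12]

Answer: [12] ; first throw caught by: H0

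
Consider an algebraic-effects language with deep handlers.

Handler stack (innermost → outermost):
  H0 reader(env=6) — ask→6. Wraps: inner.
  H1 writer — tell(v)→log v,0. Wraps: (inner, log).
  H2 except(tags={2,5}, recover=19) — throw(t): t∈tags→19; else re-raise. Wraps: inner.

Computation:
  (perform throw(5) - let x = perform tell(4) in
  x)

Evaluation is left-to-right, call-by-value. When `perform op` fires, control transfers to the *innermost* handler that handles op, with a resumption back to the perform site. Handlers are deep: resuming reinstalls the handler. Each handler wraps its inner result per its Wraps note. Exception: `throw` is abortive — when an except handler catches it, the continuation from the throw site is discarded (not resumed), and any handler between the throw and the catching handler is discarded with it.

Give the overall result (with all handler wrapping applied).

Working:
throw(5) @ H2 caught ⇒ 19
= 19

Answer: 19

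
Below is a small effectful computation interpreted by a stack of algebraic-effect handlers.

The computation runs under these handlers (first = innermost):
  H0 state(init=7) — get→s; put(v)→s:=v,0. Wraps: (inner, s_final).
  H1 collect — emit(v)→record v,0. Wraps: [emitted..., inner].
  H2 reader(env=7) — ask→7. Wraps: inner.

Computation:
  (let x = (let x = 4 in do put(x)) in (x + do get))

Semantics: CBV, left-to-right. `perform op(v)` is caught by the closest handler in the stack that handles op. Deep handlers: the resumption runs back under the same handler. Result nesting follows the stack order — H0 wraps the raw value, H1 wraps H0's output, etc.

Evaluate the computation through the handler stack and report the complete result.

Working:
put(4) @ H0 ⇒ s:=4
get @ H0 ⇒ 4
H0 returns (4, 4)
H1 returns [(4, 4)]
H2 returns [(4, 4)]
= [(4, 4)]

Answer: [(4, 4)]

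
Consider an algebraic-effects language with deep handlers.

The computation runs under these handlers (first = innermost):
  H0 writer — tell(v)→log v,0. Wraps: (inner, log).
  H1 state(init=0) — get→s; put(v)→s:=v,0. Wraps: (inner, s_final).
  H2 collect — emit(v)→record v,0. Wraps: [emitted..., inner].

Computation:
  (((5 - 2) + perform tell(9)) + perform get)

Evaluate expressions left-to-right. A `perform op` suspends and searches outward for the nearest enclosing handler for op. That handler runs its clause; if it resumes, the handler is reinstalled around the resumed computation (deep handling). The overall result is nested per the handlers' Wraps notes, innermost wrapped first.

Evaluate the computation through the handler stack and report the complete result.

Evaluation trace:
tell(9) @ H0 ⇒ log+=9
get @ H1 ⇒ 0
H0 returns (3, (9))
H1 returns ((3, (9)), 0)
H2 returns [((3, (9)), 0)]
= [((3, (9)), 0)]

Answer: [((3, (9)), 0)]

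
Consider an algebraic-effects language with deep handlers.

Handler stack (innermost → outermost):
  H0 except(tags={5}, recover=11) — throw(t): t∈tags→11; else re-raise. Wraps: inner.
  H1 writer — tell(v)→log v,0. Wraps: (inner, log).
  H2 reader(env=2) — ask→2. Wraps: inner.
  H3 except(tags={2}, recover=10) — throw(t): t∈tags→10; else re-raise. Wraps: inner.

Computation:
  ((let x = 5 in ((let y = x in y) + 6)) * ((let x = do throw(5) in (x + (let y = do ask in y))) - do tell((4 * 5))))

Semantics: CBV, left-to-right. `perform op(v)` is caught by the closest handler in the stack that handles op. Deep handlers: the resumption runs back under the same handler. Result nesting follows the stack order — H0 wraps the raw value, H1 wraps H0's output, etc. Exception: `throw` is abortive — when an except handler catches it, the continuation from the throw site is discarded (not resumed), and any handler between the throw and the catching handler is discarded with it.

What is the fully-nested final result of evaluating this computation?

Step-by-step:
throw(5) @ H0 caught ⇒ 11
H1 returns (11, ())
H2 returns (11, ())
H3 returns (11, ())
= (11, ())

Answer: (11, ())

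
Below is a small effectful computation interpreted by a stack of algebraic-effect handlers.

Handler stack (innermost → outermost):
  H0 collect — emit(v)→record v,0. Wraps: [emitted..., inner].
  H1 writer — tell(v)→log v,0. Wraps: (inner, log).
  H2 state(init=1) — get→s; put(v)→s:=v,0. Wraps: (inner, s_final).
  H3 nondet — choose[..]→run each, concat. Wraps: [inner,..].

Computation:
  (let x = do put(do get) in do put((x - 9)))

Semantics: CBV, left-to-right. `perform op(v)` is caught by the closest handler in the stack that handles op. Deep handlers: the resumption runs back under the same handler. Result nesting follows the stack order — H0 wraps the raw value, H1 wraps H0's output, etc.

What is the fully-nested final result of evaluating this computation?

Answer: [(([0], ()), -9)]

Evaluation trace:
get @ H2 ⇒ 1
put(1) @ H2 ⇒ s:=1
put(-9) @ H2 ⇒ s:=-9
H0 returns [0]
H1 returns ([0], ())
H2 returns (([0], ()), -9)
H3 returns [(([0], ()), -9)]
= [(([0], ()), -9)]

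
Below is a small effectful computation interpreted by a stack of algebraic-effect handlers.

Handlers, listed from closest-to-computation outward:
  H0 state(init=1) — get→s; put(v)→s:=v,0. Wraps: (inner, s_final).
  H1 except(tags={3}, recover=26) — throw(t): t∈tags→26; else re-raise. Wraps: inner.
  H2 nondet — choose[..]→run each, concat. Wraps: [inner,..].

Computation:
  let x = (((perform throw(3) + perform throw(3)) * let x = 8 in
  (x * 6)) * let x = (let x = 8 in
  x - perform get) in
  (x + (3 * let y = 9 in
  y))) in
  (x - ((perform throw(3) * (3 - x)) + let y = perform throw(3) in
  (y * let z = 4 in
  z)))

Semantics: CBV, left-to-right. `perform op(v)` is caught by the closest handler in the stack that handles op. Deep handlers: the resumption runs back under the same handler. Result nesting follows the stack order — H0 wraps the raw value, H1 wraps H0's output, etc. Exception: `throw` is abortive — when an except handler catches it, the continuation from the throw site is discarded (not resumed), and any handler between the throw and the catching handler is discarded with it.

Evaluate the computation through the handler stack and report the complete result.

Evaluation trace:
throw(3) @ H1 caught ⇒ 26
H2 returns [26]
= [26]

Answer: [26]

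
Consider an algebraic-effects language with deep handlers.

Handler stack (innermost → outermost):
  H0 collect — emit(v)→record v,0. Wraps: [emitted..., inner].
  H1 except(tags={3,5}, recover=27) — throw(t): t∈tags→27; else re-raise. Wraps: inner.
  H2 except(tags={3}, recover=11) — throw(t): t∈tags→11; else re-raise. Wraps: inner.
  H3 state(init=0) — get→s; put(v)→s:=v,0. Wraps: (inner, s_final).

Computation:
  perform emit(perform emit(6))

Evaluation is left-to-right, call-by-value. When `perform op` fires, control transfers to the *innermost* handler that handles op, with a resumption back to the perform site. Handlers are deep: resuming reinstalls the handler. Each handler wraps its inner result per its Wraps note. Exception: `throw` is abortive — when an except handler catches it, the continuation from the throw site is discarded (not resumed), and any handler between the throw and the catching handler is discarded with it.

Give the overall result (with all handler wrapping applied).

Working:
emit(6) @ H0 ⇒ out+=6
emit(0) @ H0 ⇒ out+=0
H0 returns [6, 0, 0]
H1 returns [6, 0, 0]
H2 returns [6, 0, 0]
H3 returns ([6, 0, 0], 0)
= ([6, 0, 0], 0)

Answer: ([6, 0, 0], 0)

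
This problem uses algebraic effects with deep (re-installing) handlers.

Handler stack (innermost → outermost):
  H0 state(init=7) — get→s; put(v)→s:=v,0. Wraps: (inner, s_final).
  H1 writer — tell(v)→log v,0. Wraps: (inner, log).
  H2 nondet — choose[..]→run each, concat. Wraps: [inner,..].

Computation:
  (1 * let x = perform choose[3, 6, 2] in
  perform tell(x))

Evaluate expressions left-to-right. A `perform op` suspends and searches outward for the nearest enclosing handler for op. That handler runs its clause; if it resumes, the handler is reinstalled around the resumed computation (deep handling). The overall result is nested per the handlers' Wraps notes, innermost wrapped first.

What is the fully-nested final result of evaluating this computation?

Step-by-step:
choose[3, 6, 2] @ H2
  branch[0] choose=3:
    tell(3) @ H1 ⇒ log+=3
    H0 returns (0, 7)
    H1 returns ((0, 7), (3))
    H2 returns [((0, 7), (3))]
  branch[1] choose=6:
    tell(6) @ H1 ⇒ log+=6
    H0 returns (0, 7)
    H1 returns ((0, 7), (6))
    H2 returns [((0, 7), (6))]
  branch[2] choose=2:
    tell(2) @ H1 ⇒ log+=2
    H0 returns (0, 7)
    H1 returns ((0, 7), (2))
    H2 returns [((0, 7), (2))]
= [((0, 7), (3)), ((0, 7), (6)), ((0, 7), (2))]

Answer: [((0, 7), (3)), ((0, 7), (6)), ((0, 7), (2))]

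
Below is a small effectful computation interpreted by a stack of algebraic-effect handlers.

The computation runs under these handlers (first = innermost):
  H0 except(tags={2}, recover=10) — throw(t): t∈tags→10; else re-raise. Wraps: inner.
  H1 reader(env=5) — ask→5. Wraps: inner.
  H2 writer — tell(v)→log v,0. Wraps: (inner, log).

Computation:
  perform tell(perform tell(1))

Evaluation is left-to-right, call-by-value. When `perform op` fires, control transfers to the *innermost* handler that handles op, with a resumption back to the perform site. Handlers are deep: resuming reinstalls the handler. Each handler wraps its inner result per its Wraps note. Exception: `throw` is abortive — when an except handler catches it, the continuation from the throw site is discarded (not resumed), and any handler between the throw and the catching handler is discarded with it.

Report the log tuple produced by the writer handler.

Working:
tell(1) @ H2 ⇒ log+=1
tell(0) @ H2 ⇒ log+=0
H0 returns 0
H1 returns 0
H2 returns (0, (1, 0))
= (0, (1, 0))

Answer: (1, 0)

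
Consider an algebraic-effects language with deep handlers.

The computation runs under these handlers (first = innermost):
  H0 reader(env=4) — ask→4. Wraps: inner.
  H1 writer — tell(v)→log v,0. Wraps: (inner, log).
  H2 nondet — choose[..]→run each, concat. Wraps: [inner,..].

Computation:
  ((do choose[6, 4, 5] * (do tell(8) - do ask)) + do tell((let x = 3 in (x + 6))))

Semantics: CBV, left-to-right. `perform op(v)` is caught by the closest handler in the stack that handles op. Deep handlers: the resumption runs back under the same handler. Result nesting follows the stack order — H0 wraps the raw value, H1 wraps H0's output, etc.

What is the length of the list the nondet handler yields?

Working:
choose[6, 4, 5] @ H2
  branch[0] choose=6:
    tell(8) @ H1 ⇒ log+=8
    ask @ H0 ⇒ 4
    tell(9) @ H1 ⇒ log+=9
    H0 returns -24
    H1 returns (-24, (8, 9))
    H2 returns [(-24, (8, 9))]
  branch[1] choose=4:
    tell(8) @ H1 ⇒ log+=8
    ask @ H0 ⇒ 4
    tell(9) @ H1 ⇒ log+=9
    H0 returns -16
    H1 returns (-16, (8, 9))
    H2 returns [(-16, (8, 9))]
  branch[2] choose=5:
    tell(8) @ H1 ⇒ log+=8
    ask @ H0 ⇒ 4
    tell(9) @ H1 ⇒ log+=9
    H0 returns -20
    H1 returns (-20, (8, 9))
    H2 returns [(-20, (8, 9))]
= [(-24, (8, 9)), (-16, (8, 9)), (-20, (8, 9))]

Answer: 3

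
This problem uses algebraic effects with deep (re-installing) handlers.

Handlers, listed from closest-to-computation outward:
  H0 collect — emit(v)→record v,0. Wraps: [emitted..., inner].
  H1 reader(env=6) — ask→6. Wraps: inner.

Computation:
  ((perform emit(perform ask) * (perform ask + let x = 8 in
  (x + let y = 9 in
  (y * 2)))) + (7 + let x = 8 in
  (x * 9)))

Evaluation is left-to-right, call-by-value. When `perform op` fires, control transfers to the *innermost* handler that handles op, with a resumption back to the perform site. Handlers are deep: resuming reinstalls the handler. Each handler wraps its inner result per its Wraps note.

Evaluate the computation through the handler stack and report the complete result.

Step-by-step:
ask @ H1 ⇒ 6
emit(6) @ H0 ⇒ out+=6
ask @ H1 ⇒ 6
H0 returns [6, 79]
H1 returns [6, 79]
= [6, 79]

Answer: [6, 79]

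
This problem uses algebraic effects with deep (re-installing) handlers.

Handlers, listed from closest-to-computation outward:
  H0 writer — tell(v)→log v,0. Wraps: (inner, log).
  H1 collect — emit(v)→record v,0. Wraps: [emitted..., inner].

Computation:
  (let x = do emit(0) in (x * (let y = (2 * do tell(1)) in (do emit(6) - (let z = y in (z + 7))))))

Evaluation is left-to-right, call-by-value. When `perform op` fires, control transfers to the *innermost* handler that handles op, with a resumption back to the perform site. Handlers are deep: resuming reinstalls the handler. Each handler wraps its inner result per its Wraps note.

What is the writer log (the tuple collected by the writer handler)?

Answer: (1)

Evaluation trace:
emit(0) @ H1 ⇒ out+=0
tell(1) @ H0 ⇒ log+=1
emit(6) @ H1 ⇒ out+=6
H0 returns (0, (1))
H1 returns [0, 6, (0, (1))]
= [0, 6, (0, (1))]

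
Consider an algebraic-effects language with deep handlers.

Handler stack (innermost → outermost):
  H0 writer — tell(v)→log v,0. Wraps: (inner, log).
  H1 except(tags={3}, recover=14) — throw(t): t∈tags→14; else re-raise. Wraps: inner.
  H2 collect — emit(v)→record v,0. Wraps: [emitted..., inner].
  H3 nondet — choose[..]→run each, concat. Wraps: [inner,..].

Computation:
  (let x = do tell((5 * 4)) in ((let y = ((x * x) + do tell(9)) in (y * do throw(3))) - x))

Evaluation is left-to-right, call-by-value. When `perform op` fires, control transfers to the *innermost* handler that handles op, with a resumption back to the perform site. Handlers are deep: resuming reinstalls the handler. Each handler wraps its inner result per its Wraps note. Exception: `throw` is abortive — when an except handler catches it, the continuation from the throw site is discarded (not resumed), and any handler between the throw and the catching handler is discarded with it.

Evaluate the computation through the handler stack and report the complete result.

Answer: [[14]]

Evaluation trace:
tell(20) @ H0 ⇒ log+=20
tell(9) @ H0 ⇒ log+=9
throw(3) @ H1 caught ⇒ 14
H2 returns [14]
H3 returns [[14]]
= [[14]]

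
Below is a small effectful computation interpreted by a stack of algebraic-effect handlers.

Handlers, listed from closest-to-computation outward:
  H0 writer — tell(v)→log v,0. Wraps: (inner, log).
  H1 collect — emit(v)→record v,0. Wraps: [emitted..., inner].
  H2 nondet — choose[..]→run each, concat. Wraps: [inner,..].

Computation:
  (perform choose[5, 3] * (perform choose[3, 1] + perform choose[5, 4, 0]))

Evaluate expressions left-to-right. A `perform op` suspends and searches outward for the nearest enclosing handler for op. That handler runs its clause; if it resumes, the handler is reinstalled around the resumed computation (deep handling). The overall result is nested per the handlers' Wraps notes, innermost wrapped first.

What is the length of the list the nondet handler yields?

Step-by-step:
choose[5, 3] @ H2
  branch[0] choose=5:
    choose[3, 1] @ H2
      branch[0] choose=3:
        choose[5, 4, 0] @ H2
          branch[0] choose=5:
            H0 returns (40, ())
            H1 returns [(40, ())]
            H2 returns [[(40, ())]]
          branch[1] choose=4:
            H0 returns (35, ())
            H1 returns [(35, ())]
            H2 returns [[(35, ())]]
          branch[2] choose=0:
            H0 returns (15, ())
            H1 returns [(15, ())]
            H2 returns [[(15, ())]]
      branch[1] choose=1:
        choose[5, 4, 0] @ H2
          branch[0] choose=5:
            H0 returns (30, ())
            H1 returns [(30, ())]
            H2 returns [[(30, ())]]
          branch[1] choose=4:
            H0 returns (25, ())
            H1 returns [(25, ())]
            H2 returns [[(25, ())]]
          branch[2] choose=0:
            H0 returns (5, ())
            H1 returns [(5, ())]
            H2 returns [[(5, ())]]
  branch[1] choose=3:
    choose[3, 1] @ H2
      branch[0] choose=3:
        choose[5, 4, 0] @ H2
          branch[0] choose=5:
            H0 returns (24, ())
            H1 returns [(24, ())]
            H2 returns [[(24, ())]]
          branch[1] choose=4:
            H0 returns (21, ())
            H1 returns [(21, ())]
            H2 returns [[(21, ())]]
          branch[2] choose=0:
            H0 returns (9, ())
            H1 returns [(9, ())]
            H2 returns [[(9, ())]]
      branch[1] choose=1:
        choose[5, 4, 0] @ H2
          branch[0] choose=5:
            H0 returns (18, ())
            H1 returns [(18, ())]
            H2 returns [[(18, ())]]
          branch[1] choose=4:
            H0 returns (15, ())
            H1 returns [(15, ())]
            H2 returns [[(15, ())]]
          branch[2] choose=0:
            H0 returns (3, ())
            H1 returns [(3, ())]
            H2 returns [[(3, ())]]
= [[(40, ())], [(35, ())], [(15, ())], [(30, ())], [(25, ())], [(5, ())], [(24, ())], [(21, ())], [(9, ())], [(18, ())], [(15, ())], [(3, ())]]

Answer: 12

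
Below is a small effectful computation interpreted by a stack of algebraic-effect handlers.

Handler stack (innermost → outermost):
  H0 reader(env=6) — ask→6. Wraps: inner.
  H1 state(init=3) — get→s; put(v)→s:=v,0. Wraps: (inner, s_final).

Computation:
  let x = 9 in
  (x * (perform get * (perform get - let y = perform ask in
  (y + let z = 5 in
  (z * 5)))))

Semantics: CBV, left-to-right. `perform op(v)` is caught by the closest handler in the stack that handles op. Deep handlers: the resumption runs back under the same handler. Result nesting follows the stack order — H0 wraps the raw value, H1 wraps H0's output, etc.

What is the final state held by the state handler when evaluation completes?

Answer: 3

Working:
get @ H1 ⇒ 3
get @ H1 ⇒ 3
ask @ H0 ⇒ 6
H0 returns -756
H1 returns (-756, 3)
= (-756, 3)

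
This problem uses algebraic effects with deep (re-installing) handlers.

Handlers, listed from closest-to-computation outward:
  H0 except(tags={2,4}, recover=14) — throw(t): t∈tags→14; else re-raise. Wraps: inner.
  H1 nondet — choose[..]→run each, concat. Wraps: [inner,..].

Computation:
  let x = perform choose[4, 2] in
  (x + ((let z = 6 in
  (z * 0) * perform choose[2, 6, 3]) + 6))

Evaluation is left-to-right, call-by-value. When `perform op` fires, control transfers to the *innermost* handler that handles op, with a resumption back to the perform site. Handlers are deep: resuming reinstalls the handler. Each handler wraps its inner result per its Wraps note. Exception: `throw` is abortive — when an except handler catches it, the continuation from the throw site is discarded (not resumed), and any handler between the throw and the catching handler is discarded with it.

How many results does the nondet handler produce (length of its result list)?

Working:
choose[4, 2] @ H1
  branch[0] choose=4:
    choose[2, 6, 3] @ H1
      branch[0] choose=2:
        H0 returns 10
        H1 returns [10]
      branch[1] choose=6:
        H0 returns 10
        H1 returns [10]
      branch[2] choose=3:
        H0 returns 10
        H1 returns [10]
  branch[1] choose=2:
    choose[2, 6, 3] @ H1
      branch[0] choose=2:
        H0 returns 8
        H1 returns [8]
      branch[1] choose=6:
        H0 returns 8
        H1 returns [8]
      branch[2] choose=3:
        H0 returns 8
        H1 returns [8]
= [10, 10, 10, 8, 8, 8]

Answer: 6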